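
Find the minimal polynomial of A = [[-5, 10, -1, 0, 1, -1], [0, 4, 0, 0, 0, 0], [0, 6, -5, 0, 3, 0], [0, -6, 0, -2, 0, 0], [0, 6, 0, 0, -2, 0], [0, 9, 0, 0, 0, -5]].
m_A(x) = (x - 4)(x + 2)(x + 5)^2

The characteristic polynomial factors as (x - 4)(x + 2)^2(x + 5)^3. The minimal polynomial is ∏(x - λ)^{k_λ} where k_λ is the size of the largest Jordan block at λ.

For λ = -5: rank(A + 5I) = 4, and the largest Jordan block has size 2 (the smallest k with rank((A + 5I)^k) = rank((A + 5I)^(k+1))).
For λ = -2: rank(A + 2I) = 4, and the largest Jordan block has size 1 (the smallest k with rank((A + 2I)^k) = rank((A + 2I)^(k+1))).
For λ = 4: rank(A - 4I) = 5, and the largest Jordan block has size 1 (the smallest k with rank((A - 4I)^k) = rank((A - 4I)^(k+1))).

So m_A(x) = (x - 4)(x + 2)(x + 5)^2.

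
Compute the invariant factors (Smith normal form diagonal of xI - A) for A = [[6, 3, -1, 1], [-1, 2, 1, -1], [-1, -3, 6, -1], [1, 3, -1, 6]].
x - 5, x - 5, (x - 5)^2

The Jordan structure of A has elementary divisors (x - 5)^2, (x - 5), (x - 5). Arranging the block sizes at each eigenvalue in decreasing order and taking row products gives the invariant factors.

Invariant factors (smallest first, each dividing the next): x - 5, x - 5, (x - 5)^2.

Check: the last factor (x - 5)^2 is the minimal polynomial, and the product (x - 5)^4 is the characteristic polynomial.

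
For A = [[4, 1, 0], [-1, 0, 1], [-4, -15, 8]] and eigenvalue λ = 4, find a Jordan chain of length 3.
We seek v_1 ∈ ker((A - 4I)^3) \ ker((A - 4I)^2), then set v_{i+1} = (A - 4I) v_i.

One such chain is v_1 = [[0, 0, 1]]^T, v_2 = [[0, 1, 4]]^T, v_3 = [[1, 0, 1]]^T. Check: (A - 4I) v_3 = [[0, 0, 0]]^T = 0.

v_1 = [[0, 0, 1]]^T, v_2 = [[0, 1, 4]]^T, v_3 = [[1, 0, 1]]^T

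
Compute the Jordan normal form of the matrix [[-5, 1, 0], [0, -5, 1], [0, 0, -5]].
The characteristic polynomial is det(xI - A) = (x + 5)^3, so the eigenvalues are -5 (algebraic multiplicity 3).

For λ = -5: rank(A + 5I) = 2, rank((A + 5I)^2) = 1, rank((A + 5I)^3) = 0. The eigenspace has dimension 3 - 2 = 1, so there is 1 Jordan block; the rank sequence gives block sizes [3].

Assembling the blocks gives the Jordan form J above.

J = [[-5, 1, 0], [0, -5, 1], [0, 0, -5]]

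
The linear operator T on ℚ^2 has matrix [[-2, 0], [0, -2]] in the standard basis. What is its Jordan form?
The characteristic polynomial is det(xI - A) = (x + 2)^2, so the eigenvalues are -2 (algebraic multiplicity 2).

For λ = -2: rank(A + 2I) = 0. The eigenspace has dimension 2 - 0 = 2, so there are 2 Jordan blocks; the rank sequence gives block sizes [1, 1].

Assembling the blocks gives the Jordan form J above.

J = [[-2, 0], [0, -2]]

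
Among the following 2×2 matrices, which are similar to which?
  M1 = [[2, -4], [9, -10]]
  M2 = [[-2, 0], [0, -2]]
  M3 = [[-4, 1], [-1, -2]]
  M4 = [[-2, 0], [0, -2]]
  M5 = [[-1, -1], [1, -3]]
4 classes: {M1}, {M2, M4}, {M3}, {M5}

Characteristic polynomials: χ_{M1} = (x + 4)^2, χ_{M2} = (x + 2)^2, χ_{M3} = (x + 3)^2, χ_{M4} = (x + 2)^2, χ_{M5} = (x + 2)^2.

{M1}: invariant factors (x + 4)^2.

{M2, M4}: invariant factors x + 2, x + 2.

{M3}: invariant factors (x + 3)^2.

{M5}: invariant factors (x + 2)^2.

Matrices are similar if and only if their invariant-factor lists agree; the partition into similarity classes is {M1}, {M2, M4}, {M3}, {M5}.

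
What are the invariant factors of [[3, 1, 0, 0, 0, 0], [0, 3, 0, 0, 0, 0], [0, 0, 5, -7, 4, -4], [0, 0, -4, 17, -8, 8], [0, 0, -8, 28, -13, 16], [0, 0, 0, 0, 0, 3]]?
x - 3, x - 3, (x - 3)^2, (x - 3)^2

The Jordan structure of A has elementary divisors (x - 3)^2, (x - 3)^2, (x - 3), (x - 3). Arranging the block sizes at each eigenvalue in decreasing order and taking row products gives the invariant factors.

Invariant factors (smallest first, each dividing the next): x - 3, x - 3, (x - 3)^2, (x - 3)^2.

Check: the last factor (x - 3)^2 is the minimal polynomial, and the product (x - 3)^6 is the characteristic polynomial.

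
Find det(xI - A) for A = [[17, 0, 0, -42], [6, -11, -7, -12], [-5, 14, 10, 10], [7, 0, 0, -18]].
χ_A(x) = (x - 3)^2(x + 4)^2

xI - A = [[x - 17, 0, 0, 42], [-6, x + 11, 7, 12], [5, -14, x - 10, -10], [-7, 0, 0, x + 18]].

Expanding det(xI - A) along the first row:
det(xI - A) = + (x - 17)·det([[x + 11, 7, 12], [-14, x - 10, -10], [0, 0, x + 18]]) - (0)·det([[-6, 7, 12], [5, x - 10, -10], [-7, 0, x + 18]]) + (0)·det([[-6, x + 11, 12], [5, -14, -10], [-7, 0, x + 18]]) - (42)·det([[-6, x + 11, 7], [5, -14, x - 10], [-7, 0, 0]]).

Evaluating gives χ_A(x) = x^4 + 2x^3 - 23x^2 - 24x + 144 = (x - 3)^2(x + 4)^2.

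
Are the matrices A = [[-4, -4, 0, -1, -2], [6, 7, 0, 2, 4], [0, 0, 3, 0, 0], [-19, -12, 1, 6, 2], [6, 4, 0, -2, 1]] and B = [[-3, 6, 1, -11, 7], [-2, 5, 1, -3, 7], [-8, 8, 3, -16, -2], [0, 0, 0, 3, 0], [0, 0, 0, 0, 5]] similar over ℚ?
No.

Both have characteristic polynomial (x - 5)(x - 3)^3(x + 1), but the minimal polynomial of A is (x - 5)(x - 3)^3(x + 1) while the minimal polynomial of B is (x - 5)(x - 3)^2(x + 1). The minimal polynomial is a similarity invariant, so A and B are not similar.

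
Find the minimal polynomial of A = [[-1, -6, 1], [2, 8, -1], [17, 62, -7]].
The characteristic polynomial factors as x^3. The minimal polynomial is ∏(x - λ)^{k_λ} where k_λ is the size of the largest Jordan block at λ.

For λ = 0: rank(A) = 2, and the largest Jordan block has size 3 (the smallest k with rank(A^k) = rank(A^(k+1))).

So m_A(x) = x^3.

m_A(x) = x^3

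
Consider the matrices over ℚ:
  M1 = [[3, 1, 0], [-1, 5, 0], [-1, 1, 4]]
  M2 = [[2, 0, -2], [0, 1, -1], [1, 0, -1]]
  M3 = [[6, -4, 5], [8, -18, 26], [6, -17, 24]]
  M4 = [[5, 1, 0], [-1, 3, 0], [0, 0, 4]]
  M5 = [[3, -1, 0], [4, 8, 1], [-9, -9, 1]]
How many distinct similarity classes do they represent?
3 classes: {M1, M4}, {M2}, {M3, M5}

Characteristic polynomials: χ_{M1} = (x - 4)^3, χ_{M2} = x(x - 1)^2, χ_{M3} = (x - 4)^3, χ_{M4} = (x - 4)^3, χ_{M5} = (x - 4)^3.

{M1, M4}: invariant factors x - 4, (x - 4)^2.

{M2}: invariant factors x(x - 1)^2.

{M3, M5}: invariant factors (x - 4)^3.

Matrices are similar if and only if their invariant-factor lists agree; the partition into similarity classes is {M1, M4}, {M2}, {M3, M5}.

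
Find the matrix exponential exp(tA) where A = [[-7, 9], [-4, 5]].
A has Jordan form J = [[-1, 1], [0, -1]] with A = PJP^{-1}, so e^{tA} = P e^{tJ} P^{-1}.

For a Jordan block J_k(λ), e^{tJ_k(λ)} = e^{λt} · (I + tN + t^2 N^2/2! + ... + t^{k-1} N^{k-1}/(k-1)!) where N is the nilpotent superdiagonal part.

Assembling the blocks and conjugating back gives the entries of e^{tA} as shown above.

e^{tA} = [[(1 - 6*t)*e^{-t}, 9*t*e^{-t}], [-4*t*e^{-t}, (6*t + 1)*e^{-t}]]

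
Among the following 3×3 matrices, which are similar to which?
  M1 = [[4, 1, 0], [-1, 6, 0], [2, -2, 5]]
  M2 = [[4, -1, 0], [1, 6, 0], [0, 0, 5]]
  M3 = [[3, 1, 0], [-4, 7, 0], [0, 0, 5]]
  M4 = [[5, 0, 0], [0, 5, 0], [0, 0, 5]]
2 classes: {M1, M2, M3}, {M4}

Characteristic polynomials: χ_{M1} = (x - 5)^3, χ_{M2} = (x - 5)^3, χ_{M3} = (x - 5)^3, χ_{M4} = (x - 5)^3.

{M1, M2, M3}: invariant factors x - 5, (x - 5)^2.

{M4}: invariant factors x - 5, x - 5, x - 5.

Matrices are similar if and only if their invariant-factor lists agree; the partition into similarity classes is {M1, M2, M3}, {M4}.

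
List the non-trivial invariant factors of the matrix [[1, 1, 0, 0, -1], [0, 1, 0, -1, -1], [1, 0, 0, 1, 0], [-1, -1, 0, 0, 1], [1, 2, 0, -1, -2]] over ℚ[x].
x, x^2, x^2

The Jordan structure of A has elementary divisors x^2, x^2, x. Arranging the block sizes at each eigenvalue in decreasing order and taking row products gives the invariant factors.

Invariant factors (smallest first, each dividing the next): x, x^2, x^2.

Check: the last factor x^2 is the minimal polynomial, and the product x^5 is the characteristic polynomial.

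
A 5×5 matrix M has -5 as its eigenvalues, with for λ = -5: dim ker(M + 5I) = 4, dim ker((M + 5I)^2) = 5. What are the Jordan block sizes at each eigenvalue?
λ = -5: successive nullity increments [4, 1] count blocks of size ≥ k; block sizes are [2, 1, 1, 1].

Jordan blocks: (-5, 2), (-5, 1), (-5, 1), (-5, 1)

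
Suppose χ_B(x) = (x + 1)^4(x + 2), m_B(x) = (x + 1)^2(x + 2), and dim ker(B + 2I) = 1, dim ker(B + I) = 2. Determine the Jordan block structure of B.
Jordan blocks: (-2, 1), (-1, 2), (-1, 2)

λ = -2: algebraic multiplicity 1 (exponent in χ_B), largest block size 1 (exponent in m_B), 1 block (geometric multiplicity). This forces block sizes [1].
λ = -1: algebraic multiplicity 4 (exponent in χ_B), largest block size 2 (exponent in m_B), 2 blocks (geometric multiplicity). These force block sizes [2, 2].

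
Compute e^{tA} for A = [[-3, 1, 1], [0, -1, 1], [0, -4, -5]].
e^{tA} = [[e^{-3*t}, t*(1 - t)*e^{-3*t}, t*(2 - t)*e^{-3*t}/2], [0, (2*t + 1)*e^{-3*t}, t*e^{-3*t}], [0, -4*t*e^{-3*t}, (1 - 2*t)*e^{-3*t}]]

A has Jordan form J = [[-3, 1, 0], [0, -3, 1], [0, 0, -3]] with A = PJP^{-1}, so e^{tA} = P e^{tJ} P^{-1}.

For a Jordan block J_k(λ), e^{tJ_k(λ)} = e^{λt} · (I + tN + t^2 N^2/2! + ... + t^{k-1} N^{k-1}/(k-1)!) where N is the nilpotent superdiagonal part.

Assembling the blocks and conjugating back gives the entries of e^{tA} as shown above.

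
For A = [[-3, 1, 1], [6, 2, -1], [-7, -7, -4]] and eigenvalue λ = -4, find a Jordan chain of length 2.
v_1 = [[-1, 1, 1]]^T, v_2 = [[1, -1, 0]]^T

We seek v_1 ∈ ker((A + 4I)^2) \ ker(A + 4I), then set v_{i+1} = (A + 4I) v_i.

One such chain is v_1 = [[-1, 1, 1]]^T, v_2 = [[1, -1, 0]]^T. Check: (A + 4I) v_2 = [[0, 0, 0]]^T = 0.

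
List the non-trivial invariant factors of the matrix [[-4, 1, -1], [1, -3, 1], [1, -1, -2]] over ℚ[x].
The Jordan structure of A has elementary divisors (x + 3)^3. Arranging the block sizes at each eigenvalue in decreasing order and taking row products gives the invariant factors.

Invariant factors (smallest first, each dividing the next): (x + 3)^3.

Check: the last factor (x + 3)^3 is the minimal polynomial, and the product (x + 3)^3 is the characteristic polynomial.

(x + 3)^3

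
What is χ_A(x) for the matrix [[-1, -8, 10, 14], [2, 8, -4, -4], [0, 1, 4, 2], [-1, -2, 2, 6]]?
χ_A(x) = (x - 5)(x - 4)^3

xI - A = [[x + 1, 8, -10, -14], [-2, x - 8, 4, 4], [0, -1, x - 4, -2], [1, 2, -2, x - 6]].

Expanding det(xI - A) along the first row:
det(xI - A) = + (x + 1)·det([[x - 8, 4, 4], [-1, x - 4, -2], [2, -2, x - 6]]) - (8)·det([[-2, 4, 4], [0, x - 4, -2], [1, -2, x - 6]]) + (-10)·det([[-2, x - 8, 4], [0, -1, -2], [1, 2, x - 6]]) - (-14)·det([[-2, x - 8, 4], [0, -1, x - 4], [1, 2, -2]]).

Evaluating gives χ_A(x) = x^4 - 17x^3 + 108x^2 - 304x + 320 = (x - 5)(x - 4)^3.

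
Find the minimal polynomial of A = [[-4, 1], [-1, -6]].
m_A(x) = (x + 5)^2

The characteristic polynomial factors as (x + 5)^2. The minimal polynomial is ∏(x - λ)^{k_λ} where k_λ is the size of the largest Jordan block at λ.

For λ = -5: rank(A + 5I) = 1, and the largest Jordan block has size 2 (the smallest k with rank((A + 5I)^k) = rank((A + 5I)^(k+1))).

So m_A(x) = (x + 5)^2.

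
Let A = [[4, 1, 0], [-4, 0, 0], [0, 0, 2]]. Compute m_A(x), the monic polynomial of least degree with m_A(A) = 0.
The characteristic polynomial factors as (x - 2)^3. The minimal polynomial is ∏(x - λ)^{k_λ} where k_λ is the size of the largest Jordan block at λ.

For λ = 2: rank(A - 2I) = 1, and the largest Jordan block has size 2 (the smallest k with rank((A - 2I)^k) = rank((A - 2I)^(k+1))).

So m_A(x) = (x - 2)^2.

m_A(x) = (x - 2)^2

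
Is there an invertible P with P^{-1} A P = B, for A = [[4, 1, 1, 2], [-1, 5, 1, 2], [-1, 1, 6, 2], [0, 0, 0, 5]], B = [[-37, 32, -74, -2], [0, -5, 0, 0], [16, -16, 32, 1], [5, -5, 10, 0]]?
trace(A) = 20 but trace(B) = -10. The trace is a similarity invariant, so A and B are not similar.

No.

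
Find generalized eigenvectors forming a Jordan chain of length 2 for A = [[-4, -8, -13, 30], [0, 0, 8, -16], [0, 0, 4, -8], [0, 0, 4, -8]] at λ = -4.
v_1 = [[-3, 2, 1, 1]]^T, v_2 = [[1, 0, 0, 0]]^T

We seek v_1 ∈ ker((A + 4I)^2) \ ker(A + 4I), then set v_{i+1} = (A + 4I) v_i.

One such chain is v_1 = [[-3, 2, 1, 1]]^T, v_2 = [[1, 0, 0, 0]]^T. Check: (A + 4I) v_2 = [[0, 0, 0, 0]]^T = 0.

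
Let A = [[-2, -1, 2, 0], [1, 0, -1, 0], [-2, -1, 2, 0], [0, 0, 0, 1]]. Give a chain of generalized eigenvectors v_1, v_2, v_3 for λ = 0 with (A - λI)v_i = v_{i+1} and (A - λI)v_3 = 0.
We seek v_1 ∈ ker(A^3) \ ker(A^2), then set v_{i+1} = A v_i.

One such chain is v_1 = [[0, 2, 1, 0]]^T, v_2 = [[0, -1, 0, 0]]^T, v_3 = [[1, 0, 1, 0]]^T. Check: A v_3 = [[0, 0, 0, 0]]^T = 0.

v_1 = [[0, 2, 1, 0]]^T, v_2 = [[0, -1, 0, 0]]^T, v_3 = [[1, 0, 1, 0]]^T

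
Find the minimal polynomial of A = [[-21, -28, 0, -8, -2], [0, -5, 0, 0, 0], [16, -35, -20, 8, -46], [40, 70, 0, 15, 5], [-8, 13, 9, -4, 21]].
m_A(x) = (x - 1)^2(x + 2)(x + 5)

The characteristic polynomial factors as (x - 1)^2(x + 2)(x + 5)^2. The minimal polynomial is ∏(x - λ)^{k_λ} where k_λ is the size of the largest Jordan block at λ.

For λ = -5: rank(A + 5I) = 3, and the largest Jordan block has size 1 (the smallest k with rank((A + 5I)^k) = rank((A + 5I)^(k+1))).
For λ = -2: rank(A + 2I) = 4, and the largest Jordan block has size 1 (the smallest k with rank((A + 2I)^k) = rank((A + 2I)^(k+1))).
For λ = 1: rank(A - I) = 4, and the largest Jordan block has size 2 (the smallest k with rank((A - I)^k) = rank((A - I)^(k+1))).

So m_A(x) = (x - 1)^2(x + 2)(x + 5).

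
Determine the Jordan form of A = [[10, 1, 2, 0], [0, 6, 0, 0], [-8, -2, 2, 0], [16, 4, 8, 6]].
The characteristic polynomial is det(xI - A) = (x - 6)^4, so the eigenvalues are 6 (algebraic multiplicity 4).

For λ = 6: rank(A - 6I) = 1, rank((A - 6I)^2) = 0. The eigenspace has dimension 4 - 1 = 3, so there are 3 Jordan blocks; the rank sequence gives block sizes [2, 1, 1].

Assembling the blocks gives the Jordan form J above.

J = [[6, 1, 0, 0], [0, 6, 0, 0], [0, 0, 6, 0], [0, 0, 0, 6]]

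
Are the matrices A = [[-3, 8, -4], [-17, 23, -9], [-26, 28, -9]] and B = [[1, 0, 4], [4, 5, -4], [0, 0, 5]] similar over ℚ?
No.

Both have characteristic polynomial (x - 5)^2(x - 1), but the minimal polynomial of A is (x - 5)^2(x - 1) while the minimal polynomial of B is (x - 5)(x - 1). The minimal polynomial is a similarity invariant, so A and B are not similar.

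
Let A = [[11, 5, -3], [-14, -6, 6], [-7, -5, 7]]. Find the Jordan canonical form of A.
The characteristic polynomial is det(xI - A) = (x - 4)^3, so the eigenvalues are 4 (algebraic multiplicity 3).

For λ = 4: rank(A - 4I) = 1, rank((A - 4I)^2) = 0. The eigenspace has dimension 3 - 1 = 2, so there are 2 Jordan blocks; the rank sequence gives block sizes [2, 1].

Assembling the blocks gives the Jordan form J above.

J = [[4, 1, 0], [0, 4, 0], [0, 0, 4]]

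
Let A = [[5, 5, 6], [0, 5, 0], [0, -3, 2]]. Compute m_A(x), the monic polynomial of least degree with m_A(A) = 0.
The characteristic polynomial factors as (x - 5)^2(x - 2). The minimal polynomial is ∏(x - λ)^{k_λ} where k_λ is the size of the largest Jordan block at λ.

For λ = 2: rank(A - 2I) = 2, and the largest Jordan block has size 1 (the smallest k with rank((A - 2I)^k) = rank((A - 2I)^(k+1))).
For λ = 5: rank(A - 5I) = 2, and the largest Jordan block has size 2 (the smallest k with rank((A - 5I)^k) = rank((A - 5I)^(k+1))).

So m_A(x) = (x - 5)^2(x - 2).

m_A(x) = (x - 5)^2(x - 2)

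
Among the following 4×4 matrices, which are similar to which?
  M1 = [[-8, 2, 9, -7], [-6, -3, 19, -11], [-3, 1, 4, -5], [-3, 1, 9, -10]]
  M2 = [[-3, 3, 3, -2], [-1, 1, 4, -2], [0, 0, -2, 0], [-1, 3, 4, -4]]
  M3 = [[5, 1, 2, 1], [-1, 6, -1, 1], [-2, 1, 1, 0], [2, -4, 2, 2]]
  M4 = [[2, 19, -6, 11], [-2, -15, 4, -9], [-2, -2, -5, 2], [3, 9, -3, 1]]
Characteristic polynomials: χ_{M1} = (x + 2)(x + 5)^3, χ_{M2} = (x + 2)^4, χ_{M3} = (x - 4)^2(x - 3)^2, χ_{M4} = (x + 2)(x + 5)^3.

{M1, M4}: invariant factors (x + 2)(x + 5)^3.

{M2}: invariant factors x + 2, (x + 2)^3.

{M3}: invariant factors x - 4, (x - 4)(x - 3)^2.

Matrices are similar if and only if their invariant-factor lists agree; the partition into similarity classes is {M1, M4}, {M2}, {M3}.

3 classes: {M1, M4}, {M2}, {M3}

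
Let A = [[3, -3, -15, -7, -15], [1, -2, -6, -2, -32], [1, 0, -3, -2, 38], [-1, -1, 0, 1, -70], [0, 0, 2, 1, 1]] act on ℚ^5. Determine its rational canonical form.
The invariant factors of A (the non-unit diagonal entries of the Smith normal form of xI - A over ℚ[x]) are (x - 3)(x + 3)(x^3 - 3), each dividing the next. The characteristic polynomial is their product, (x - 3)(x + 3)(x^3 - 3).

The rational canonical form is the block-diagonal matrix of companion matrices C(f_i):
R = [[0, 0, 0, 0, -27], [1, 0, 0, 0, 0], [0, 1, 0, 0, 3], [0, 0, 1, 0, 9], [0, 0, 0, 1, 0]].

Note the characteristic polynomial does not split into linear factors over ℚ, so A has no Jordan form over ℚ; the rational canonical form exists over any field.

R = [[0, 0, 0, 0, -27], [1, 0, 0, 0, 0], [0, 1, 0, 0, 3], [0, 0, 1, 0, 9], [0, 0, 0, 1, 0]]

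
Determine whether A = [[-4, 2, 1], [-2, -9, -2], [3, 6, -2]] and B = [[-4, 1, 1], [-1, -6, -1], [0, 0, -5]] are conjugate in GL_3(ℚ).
Two matrices over a field are similar if and only if they have the same invariant factors.

Both A and B have characteristic polynomial (x + 5)^3 and minimal polynomial (x + 5)^2. Computing further, both have invariant factors x + 5, (x + 5)^2. Hence A and B are similar.

Yes.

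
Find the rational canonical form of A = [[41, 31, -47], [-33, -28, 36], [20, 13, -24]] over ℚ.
R = [[0, 0, -25], [1, 0, -35], [0, 1, -11]]

The invariant factors of A (the non-unit diagonal entries of the Smith normal form of xI - A over ℚ[x]) are (x + 1)(x + 5)^2, each dividing the next. The characteristic polynomial is their product, (x + 1)(x + 5)^2.

The rational canonical form is the block-diagonal matrix of companion matrices C(f_i):
R = [[0, 0, -25], [1, 0, -35], [0, 1, -11]].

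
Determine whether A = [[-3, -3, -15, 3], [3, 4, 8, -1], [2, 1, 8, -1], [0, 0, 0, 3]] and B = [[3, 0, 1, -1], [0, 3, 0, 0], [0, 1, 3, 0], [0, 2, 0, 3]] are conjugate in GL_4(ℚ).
Yes.

Two matrices over a field are similar if and only if they have the same invariant factors.

Both A and B have characteristic polynomial (x - 3)^4 and minimal polynomial (x - 3)^3. Computing further, both have invariant factors x - 3, (x - 3)^3. Hence A and B are similar.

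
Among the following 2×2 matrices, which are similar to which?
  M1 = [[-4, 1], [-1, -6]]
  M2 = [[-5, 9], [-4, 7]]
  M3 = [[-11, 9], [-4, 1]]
2 classes: {M1, M3}, {M2}

Characteristic polynomials: χ_{M1} = (x + 5)^2, χ_{M2} = (x - 1)^2, χ_{M3} = (x + 5)^2.

{M1, M3}: invariant factors (x + 5)^2.

{M2}: invariant factors (x - 1)^2.

Matrices are similar if and only if their invariant-factor lists agree; the partition into similarity classes is {M1, M3}, {M2}.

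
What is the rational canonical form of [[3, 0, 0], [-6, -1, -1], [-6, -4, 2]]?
The invariant factors of A (the non-unit diagonal entries of the Smith normal form of xI - A over ℚ[x]) are x - 3, (x - 3)(x + 2), each dividing the next. The characteristic polynomial is their product, (x - 3)^2(x + 2).

The rational canonical form is the block-diagonal matrix of companion matrices C(f_i):
R = [[3, 0, 0], [0, 0, 6], [0, 1, 1]].

R = [[3, 0, 0], [0, 0, 6], [0, 1, 1]]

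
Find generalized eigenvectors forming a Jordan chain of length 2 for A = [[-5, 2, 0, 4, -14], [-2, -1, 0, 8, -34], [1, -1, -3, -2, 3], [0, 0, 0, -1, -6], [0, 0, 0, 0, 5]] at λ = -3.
We seek v_1 ∈ ker((A + 3I)^2) \ ker(A + 3I), then set v_{i+1} = (A + 3I) v_i.

One such chain is v_1 = [[4, 5, -2, 0, 0]]^T, v_2 = [[2, 2, -1, 0, 0]]^T. Check: (A + 3I) v_2 = [[0, 0, 0, 0, 0]]^T = 0.

v_1 = [[4, 5, -2, 0, 0]]^T, v_2 = [[2, 2, -1, 0, 0]]^T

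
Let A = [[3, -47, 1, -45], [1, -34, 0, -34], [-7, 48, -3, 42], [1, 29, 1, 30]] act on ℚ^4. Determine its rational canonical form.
R = [[0, 0, 0, -25], [1, 0, 0, -20], [0, 1, 0, -14], [0, 0, 1, -4]]

The invariant factors of A (the non-unit diagonal entries of the Smith normal form of xI - A over ℚ[x]) are (x^2 + 2x + 5)^2, each dividing the next. The characteristic polynomial is their product, (x^2 + 2x + 5)^2.

The rational canonical form is the block-diagonal matrix of companion matrices C(f_i):
R = [[0, 0, 0, -25], [1, 0, 0, -20], [0, 1, 0, -14], [0, 0, 1, -4]].

Note the characteristic polynomial does not split into linear factors over ℚ, so A has no Jordan form over ℚ; the rational canonical form exists over any field.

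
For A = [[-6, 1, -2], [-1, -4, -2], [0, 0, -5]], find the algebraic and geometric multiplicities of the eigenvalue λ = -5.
The characteristic polynomial is (x + 5)^3, so the factor x + 5 appears with exponent 3: the algebraic multiplicity is 3.

rank(A + 5I) = 1, so the eigenspace has dimension 3 - 1 = 2: the geometric multiplicity is 2.

Since 2 < 3, A is not diagonalizable.

algebraic multiplicity 3, geometric multiplicity 2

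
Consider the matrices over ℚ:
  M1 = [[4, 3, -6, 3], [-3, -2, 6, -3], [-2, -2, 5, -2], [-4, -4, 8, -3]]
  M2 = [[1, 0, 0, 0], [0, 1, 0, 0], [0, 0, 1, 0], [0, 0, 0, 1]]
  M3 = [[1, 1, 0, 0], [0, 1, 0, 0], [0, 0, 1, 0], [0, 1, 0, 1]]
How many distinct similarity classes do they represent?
2 classes: {M1, M3}, {M2}

Characteristic polynomials: χ_{M1} = (x - 1)^4, χ_{M2} = (x - 1)^4, χ_{M3} = (x - 1)^4.

{M1, M3}: invariant factors x - 1, x - 1, (x - 1)^2.

{M2}: invariant factors x - 1, x - 1, x - 1, x - 1.

Matrices are similar if and only if their invariant-factor lists agree; the partition into similarity classes is {M1, M3}, {M2}.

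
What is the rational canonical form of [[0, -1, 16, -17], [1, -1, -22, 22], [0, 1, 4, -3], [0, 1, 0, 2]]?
The invariant factors of A (the non-unit diagonal entries of the Smith normal form of xI - A over ℚ[x]) are (x - 5)(x - 1)(x^2 + x + 4), each dividing the next. The characteristic polynomial is their product, (x - 5)(x - 1)(x^2 + x + 4).

The rational canonical form is the block-diagonal matrix of companion matrices C(f_i):
R = [[0, 0, 0, -20], [1, 0, 0, 19], [0, 1, 0, -3], [0, 0, 1, 5]].

Note the characteristic polynomial does not split into linear factors over ℚ, so A has no Jordan form over ℚ; the rational canonical form exists over any field.

R = [[0, 0, 0, -20], [1, 0, 0, 19], [0, 1, 0, -3], [0, 0, 1, 5]]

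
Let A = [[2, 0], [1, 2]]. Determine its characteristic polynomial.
xI - A = [[x - 2, 0], [-1, x - 2]].

Expanding det(xI - A) along the first row:
det(xI - A) = + (x - 2)·det([[x - 2]]) - (0)·det([[-1]]).

Evaluating gives χ_A(x) = x^2 - 4x + 4 = (x - 2)^2.

χ_A(x) = (x - 2)^2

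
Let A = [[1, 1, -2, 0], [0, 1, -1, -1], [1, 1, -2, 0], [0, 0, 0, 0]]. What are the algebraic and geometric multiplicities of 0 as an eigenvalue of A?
algebraic multiplicity 4, geometric multiplicity 2

The characteristic polynomial is x^4, so the factor x appears with exponent 4: the algebraic multiplicity is 4.

rank(A) = 2, so the eigenspace has dimension 4 - 2 = 2: the geometric multiplicity is 2.

Since 2 < 4, A is not diagonalizable.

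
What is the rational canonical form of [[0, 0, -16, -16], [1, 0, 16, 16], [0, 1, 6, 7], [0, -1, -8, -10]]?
R = [[0, 0, 0, -16], [1, 0, 0, 16], [0, 1, 0, 4], [0, 0, 1, -4]]

The invariant factors of A (the non-unit diagonal entries of the Smith normal form of xI - A over ℚ[x]) are (x^2 + 2x - 4)^2, each dividing the next. The characteristic polynomial is their product, (x^2 + 2x - 4)^2.

The rational canonical form is the block-diagonal matrix of companion matrices C(f_i):
R = [[0, 0, 0, -16], [1, 0, 0, 16], [0, 1, 0, 4], [0, 0, 1, -4]].

Note the characteristic polynomial does not split into linear factors over ℚ, so A has no Jordan form over ℚ; the rational canonical form exists over any field.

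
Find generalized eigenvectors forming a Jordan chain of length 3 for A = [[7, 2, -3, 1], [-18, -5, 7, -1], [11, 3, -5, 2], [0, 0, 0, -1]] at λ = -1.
We seek v_1 ∈ ker((A + I)^3) \ ker((A + I)^2), then set v_{i+1} = (A + I) v_i.

One such chain is v_1 = [[1, 0, 3, 0]]^T, v_2 = [[-1, 3, -1, 0]]^T, v_3 = [[1, -1, 2, 0]]^T. Check: (A + I) v_3 = [[0, 0, 0, 0]]^T = 0.

v_1 = [[1, 0, 3, 0]]^T, v_2 = [[-1, 3, -1, 0]]^T, v_3 = [[1, -1, 2, 0]]^T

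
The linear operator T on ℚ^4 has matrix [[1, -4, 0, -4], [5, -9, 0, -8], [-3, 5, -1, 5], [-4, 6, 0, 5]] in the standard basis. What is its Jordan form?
J = [[-1, 1, 0, 0], [0, -1, 1, 0], [0, 0, -1, 0], [0, 0, 0, -1]]

The characteristic polynomial is det(xI - A) = (x + 1)^4, so the eigenvalues are -1 (algebraic multiplicity 4).

For λ = -1: rank(A + I) = 2, rank((A + I)^2) = 1, rank((A + I)^3) = 0. The eigenspace has dimension 4 - 2 = 2, so there are 2 Jordan blocks; the rank sequence gives block sizes [3, 1].

Assembling the blocks gives the Jordan form J above.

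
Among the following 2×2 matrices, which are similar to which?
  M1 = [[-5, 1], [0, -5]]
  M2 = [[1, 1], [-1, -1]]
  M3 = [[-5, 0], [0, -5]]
3 classes: {M1}, {M2}, {M3}

Characteristic polynomials: χ_{M1} = (x + 5)^2, χ_{M2} = x^2, χ_{M3} = (x + 5)^2.

{M1}: invariant factors (x + 5)^2.

{M2}: invariant factors x^2.

{M3}: invariant factors x + 5, x + 5.

Matrices are similar if and only if their invariant-factor lists agree; the partition into similarity classes is {M1}, {M2}, {M3}.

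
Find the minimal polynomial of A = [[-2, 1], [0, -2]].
m_A(x) = (x + 2)^2

The characteristic polynomial factors as (x + 2)^2. The minimal polynomial is ∏(x - λ)^{k_λ} where k_λ is the size of the largest Jordan block at λ.

For λ = -2: rank(A + 2I) = 1, and the largest Jordan block has size 2 (the smallest k with rank((A + 2I)^k) = rank((A + 2I)^(k+1))).

So m_A(x) = (x + 2)^2.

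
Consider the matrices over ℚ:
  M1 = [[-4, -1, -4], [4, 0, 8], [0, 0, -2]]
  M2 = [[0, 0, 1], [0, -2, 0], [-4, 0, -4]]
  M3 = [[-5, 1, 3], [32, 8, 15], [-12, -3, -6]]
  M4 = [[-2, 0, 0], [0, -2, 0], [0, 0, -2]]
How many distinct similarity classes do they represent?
Characteristic polynomials: χ_{M1} = (x + 2)^3, χ_{M2} = (x + 2)^3, χ_{M3} = (x - 3)(x + 3)^2, χ_{M4} = (x + 2)^3.

{M1, M2}: invariant factors x + 2, (x + 2)^2.

{M3}: invariant factors (x - 3)(x + 3)^2.

{M4}: invariant factors x + 2, x + 2, x + 2.

Matrices are similar if and only if their invariant-factor lists agree; the partition into similarity classes is {M1, M2}, {M3}, {M4}.

3 classes: {M1, M2}, {M3}, {M4}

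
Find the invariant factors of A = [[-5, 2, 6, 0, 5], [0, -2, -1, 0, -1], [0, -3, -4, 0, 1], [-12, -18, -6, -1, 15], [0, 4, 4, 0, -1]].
The Jordan structure of A has elementary divisors (x + 5)^2, (x + 1)^2, (x + 1). Arranging the block sizes at each eigenvalue in decreasing order and taking row products gives the invariant factors.

Invariant factors (smallest first, each dividing the next): x + 1, (x + 1)^2(x + 5)^2.

Check: the last factor (x + 1)^2(x + 5)^2 is the minimal polynomial, and the product (x + 1)^3(x + 5)^2 is the characteristic polynomial.

x + 1, (x + 1)^2(x + 5)^2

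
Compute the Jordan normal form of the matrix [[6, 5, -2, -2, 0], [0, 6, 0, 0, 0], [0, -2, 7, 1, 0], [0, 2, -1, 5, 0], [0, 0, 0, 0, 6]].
J = [[6, 1, 0, 0, 0], [0, 6, 0, 0, 0], [0, 0, 6, 1, 0], [0, 0, 0, 6, 0], [0, 0, 0, 0, 6]]

The characteristic polynomial is det(xI - A) = (x - 6)^5, so the eigenvalues are 6 (algebraic multiplicity 5).

For λ = 6: rank(A - 6I) = 2, rank((A - 6I)^2) = 0. The eigenspace has dimension 5 - 2 = 3, so there are 3 Jordan blocks; the rank sequence gives block sizes [2, 2, 1].

Assembling the blocks gives the Jordan form J above.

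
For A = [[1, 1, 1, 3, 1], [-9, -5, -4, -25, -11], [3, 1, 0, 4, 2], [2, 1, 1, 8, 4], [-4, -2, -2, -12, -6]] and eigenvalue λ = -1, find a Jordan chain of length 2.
We seek v_1 ∈ ker((A + I)^2) \ ker(A + I), then set v_{i+1} = (A + I) v_i.

One such chain is v_1 = [[0, 1, 0, 0, 0]]^T, v_2 = [[1, -4, 1, 1, -2]]^T. Check: (A + I) v_2 = [[0, 0, 0, 0, 0]]^T = 0.

v_1 = [[0, 1, 0, 0, 0]]^T, v_2 = [[1, -4, 1, 1, -2]]^T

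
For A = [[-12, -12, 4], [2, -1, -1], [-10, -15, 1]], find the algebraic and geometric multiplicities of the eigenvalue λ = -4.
The characteristic polynomial is (x + 4)^3, so the factor x + 4 appears with exponent 3: the algebraic multiplicity is 3.

rank(A + 4I) = 1, so the eigenspace has dimension 3 - 1 = 2: the geometric multiplicity is 2.

Since 2 < 3, A is not diagonalizable.

algebraic multiplicity 3, geometric multiplicity 2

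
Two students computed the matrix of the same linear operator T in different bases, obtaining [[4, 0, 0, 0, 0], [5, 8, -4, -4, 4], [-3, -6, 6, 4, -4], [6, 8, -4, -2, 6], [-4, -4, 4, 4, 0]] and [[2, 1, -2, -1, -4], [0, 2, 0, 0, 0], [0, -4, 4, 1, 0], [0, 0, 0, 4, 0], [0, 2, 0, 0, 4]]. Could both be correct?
No.

Both have characteristic polynomial (x - 4)^3(x - 2)^2, but the minimal polynomial of A is (x - 4)^2(x - 2) while the minimal polynomial of B is (x - 4)^2(x - 2)^2. The minimal polynomial is a similarity invariant, so A and B are not similar.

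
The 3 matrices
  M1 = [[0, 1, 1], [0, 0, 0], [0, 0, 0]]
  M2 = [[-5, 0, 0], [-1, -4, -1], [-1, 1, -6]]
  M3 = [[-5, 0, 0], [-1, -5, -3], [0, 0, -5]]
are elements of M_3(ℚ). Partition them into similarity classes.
2 classes: {M1}, {M2, M3}

Characteristic polynomials: χ_{M1} = x^3, χ_{M2} = (x + 5)^3, χ_{M3} = (x + 5)^3.

{M1}: invariant factors x, x^2.

{M2, M3}: invariant factors x + 5, (x + 5)^2.

Matrices are similar if and only if their invariant-factor lists agree; the partition into similarity classes is {M1}, {M2, M3}.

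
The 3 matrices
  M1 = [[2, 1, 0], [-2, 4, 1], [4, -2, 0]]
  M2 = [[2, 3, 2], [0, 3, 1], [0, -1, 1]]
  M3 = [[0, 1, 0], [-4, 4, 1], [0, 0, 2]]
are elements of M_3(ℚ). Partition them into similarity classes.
Characteristic polynomials: χ_{M1} = (x - 2)^3, χ_{M2} = (x - 2)^3, χ_{M3} = (x - 2)^3.

{M1, M2, M3}: invariant factors (x - 2)^3.

Matrices are similar if and only if their invariant-factor lists agree; the partition into similarity classes is {M1, M2, M3}.

1 class: {M1, M2, M3}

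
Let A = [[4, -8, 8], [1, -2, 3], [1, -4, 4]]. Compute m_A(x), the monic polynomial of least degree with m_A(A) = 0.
m_A(x) = (x - 2)^3

The characteristic polynomial factors as (x - 2)^3. The minimal polynomial is ∏(x - λ)^{k_λ} where k_λ is the size of the largest Jordan block at λ.

For λ = 2: rank(A - 2I) = 2, and the largest Jordan block has size 3 (the smallest k with rank((A - 2I)^k) = rank((A - 2I)^(k+1))).

So m_A(x) = (x - 2)^3.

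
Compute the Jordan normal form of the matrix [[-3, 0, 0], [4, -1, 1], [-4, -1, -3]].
J = [[-3, 0, 0], [0, -2, 1], [0, 0, -2]]

The characteristic polynomial is det(xI - A) = (x + 2)^2(x + 3), so the eigenvalues are -3 (algebraic multiplicity 1), -2 (algebraic multiplicity 2).

For λ = -3: algebraic multiplicity 1 gives one 1×1 block.

For λ = -2: rank(A + 2I) = 2, rank((A + 2I)^2) = 1. The eigenspace has dimension 3 - 2 = 1, so there is 1 Jordan block; the rank sequence gives block sizes [2].

Assembling the blocks gives the Jordan form J above.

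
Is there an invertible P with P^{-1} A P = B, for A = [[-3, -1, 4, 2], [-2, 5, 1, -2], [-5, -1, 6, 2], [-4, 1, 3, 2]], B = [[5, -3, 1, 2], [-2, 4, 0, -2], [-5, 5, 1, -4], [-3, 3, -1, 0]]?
No.

Both have characteristic polynomial (x - 4)(x - 2)^3, but the minimal polynomial of A is (x - 4)(x - 2)^3 while the minimal polynomial of B is (x - 4)(x - 2)^2. The minimal polynomial is a similarity invariant, so A and B are not similar.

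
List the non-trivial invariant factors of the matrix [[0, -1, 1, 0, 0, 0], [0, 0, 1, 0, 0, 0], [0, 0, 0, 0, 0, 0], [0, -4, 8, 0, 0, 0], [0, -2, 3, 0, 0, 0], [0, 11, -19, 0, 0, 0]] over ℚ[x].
x, x, x, x^3

The Jordan structure of A has elementary divisors x^3, x, x, x. Arranging the block sizes at each eigenvalue in decreasing order and taking row products gives the invariant factors.

Invariant factors (smallest first, each dividing the next): x, x, x, x^3.

Check: the last factor x^3 is the minimal polynomial, and the product x^6 is the characteristic polynomial.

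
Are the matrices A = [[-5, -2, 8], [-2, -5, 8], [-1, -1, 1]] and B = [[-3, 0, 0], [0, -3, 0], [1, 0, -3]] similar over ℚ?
Two matrices over a field are similar if and only if they have the same invariant factors.

Both A and B have characteristic polynomial (x + 3)^3 and minimal polynomial (x + 3)^2. Computing further, both have invariant factors x + 3, (x + 3)^2. Hence A and B are similar.

Yes.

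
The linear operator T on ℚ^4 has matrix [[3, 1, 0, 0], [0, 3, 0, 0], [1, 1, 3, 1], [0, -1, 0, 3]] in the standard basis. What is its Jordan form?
The characteristic polynomial is det(xI - A) = (x - 3)^4, so the eigenvalues are 3 (algebraic multiplicity 4).

For λ = 3: rank(A - 3I) = 2, rank((A - 3I)^2) = 0. The eigenspace has dimension 4 - 2 = 2, so there are 2 Jordan blocks; the rank sequence gives block sizes [2, 2].

Assembling the blocks gives the Jordan form J above.

J = [[3, 1, 0, 0], [0, 3, 0, 0], [0, 0, 3, 1], [0, 0, 0, 3]]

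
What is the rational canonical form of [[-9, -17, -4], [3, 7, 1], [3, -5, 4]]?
R = [[0, 0, 0], [1, 0, 3], [0, 1, 2]]

The invariant factors of A (the non-unit diagonal entries of the Smith normal form of xI - A over ℚ[x]) are x(x - 3)(x + 1), each dividing the next. The characteristic polynomial is their product, x(x - 3)(x + 1).

The rational canonical form is the block-diagonal matrix of companion matrices C(f_i):
R = [[0, 0, 0], [1, 0, 3], [0, 1, 2]].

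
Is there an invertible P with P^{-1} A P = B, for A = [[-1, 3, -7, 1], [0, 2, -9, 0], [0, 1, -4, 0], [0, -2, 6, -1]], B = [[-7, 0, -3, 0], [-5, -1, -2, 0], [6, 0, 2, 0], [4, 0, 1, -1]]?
No.

trace(A) = -4 but trace(B) = -7. The trace is a similarity invariant, so A and B are not similar.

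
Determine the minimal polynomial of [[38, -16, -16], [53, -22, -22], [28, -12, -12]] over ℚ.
m_A(x) = x(x - 2)^2

The characteristic polynomial factors as x(x - 2)^2. The minimal polynomial is ∏(x - λ)^{k_λ} where k_λ is the size of the largest Jordan block at λ.

For λ = 0: rank(A) = 2, and the largest Jordan block has size 1 (the smallest k with rank(A^k) = rank(A^(k+1))).
For λ = 2: rank(A - 2I) = 2, and the largest Jordan block has size 2 (the smallest k with rank((A - 2I)^k) = rank((A - 2I)^(k+1))).

So m_A(x) = x(x - 2)^2.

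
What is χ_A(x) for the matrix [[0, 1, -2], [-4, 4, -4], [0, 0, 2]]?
χ_A(x) = (x - 2)^3

xI - A = [[x, -1, 2], [4, x - 4, 4], [0, 0, x - 2]].

Expanding det(xI - A) along the first row:
det(xI - A) = + (x)·det([[x - 4, 4], [0, x - 2]]) - (-1)·det([[4, 4], [0, x - 2]]) + (2)·det([[4, x - 4], [0, 0]]).

Evaluating gives χ_A(x) = x^3 - 6x^2 + 12x - 8 = (x - 2)^3.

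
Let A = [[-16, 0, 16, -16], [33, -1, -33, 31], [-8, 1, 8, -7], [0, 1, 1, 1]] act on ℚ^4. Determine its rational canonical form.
The invariant factors of A (the non-unit diagonal entries of the Smith normal form of xI - A over ℚ[x]) are (x^2 + 4x - 4)^2, each dividing the next. The characteristic polynomial is their product, (x^2 + 4x - 4)^2.

The rational canonical form is the block-diagonal matrix of companion matrices C(f_i):
R = [[0, 0, 0, -16], [1, 0, 0, 32], [0, 1, 0, -8], [0, 0, 1, -8]].

Note the characteristic polynomial does not split into linear factors over ℚ, so A has no Jordan form over ℚ; the rational canonical form exists over any field.

R = [[0, 0, 0, -16], [1, 0, 0, 32], [0, 1, 0, -8], [0, 0, 1, -8]]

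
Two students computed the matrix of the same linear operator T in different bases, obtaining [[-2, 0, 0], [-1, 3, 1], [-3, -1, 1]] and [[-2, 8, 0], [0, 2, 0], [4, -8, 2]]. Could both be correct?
Both have characteristic polynomial (x - 2)^2(x + 2), but the minimal polynomial of A is (x - 2)^2(x + 2) while the minimal polynomial of B is (x - 2)(x + 2). The minimal polynomial is a similarity invariant, so A and B are not similar.

No.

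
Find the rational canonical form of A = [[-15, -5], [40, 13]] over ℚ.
R = [[0, -5], [1, -2]]

The invariant factors of A (the non-unit diagonal entries of the Smith normal form of xI - A over ℚ[x]) are x^2 + 2x + 5, each dividing the next. The characteristic polynomial is their product, x^2 + 2x + 5.

The rational canonical form is the block-diagonal matrix of companion matrices C(f_i):
R = [[0, -5], [1, -2]].

Note the characteristic polynomial does not split into linear factors over ℚ, so A has no Jordan form over ℚ; the rational canonical form exists over any field.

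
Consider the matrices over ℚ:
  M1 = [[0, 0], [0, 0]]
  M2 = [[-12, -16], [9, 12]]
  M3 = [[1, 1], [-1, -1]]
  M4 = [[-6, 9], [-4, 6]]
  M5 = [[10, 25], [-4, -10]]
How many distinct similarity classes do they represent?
2 classes: {M1}, {M2, M3, M4, M5}

Characteristic polynomials: χ_{M1} = x^2, χ_{M2} = x^2, χ_{M3} = x^2, χ_{M4} = x^2, χ_{M5} = x^2.

{M1}: invariant factors x, x.

{M2, M3, M4, M5}: invariant factors x^2.

Matrices are similar if and only if their invariant-factor lists agree; the partition into similarity classes is {M1}, {M2, M3, M4, M5}.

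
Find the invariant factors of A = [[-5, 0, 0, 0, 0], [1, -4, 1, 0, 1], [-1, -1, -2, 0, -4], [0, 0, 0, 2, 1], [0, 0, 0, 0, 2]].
(x - 2)^2(x + 3)^2(x + 5)

The Jordan structure of A has elementary divisors (x + 5), (x + 3)^2, (x - 2)^2. Arranging the block sizes at each eigenvalue in decreasing order and taking row products gives the invariant factors.

Invariant factors (smallest first, each dividing the next): (x - 2)^2(x + 3)^2(x + 5).

Check: the last factor (x - 2)^2(x + 3)^2(x + 5) is the minimal polynomial, and the product (x - 2)^2(x + 3)^2(x + 5) is the characteristic polynomial.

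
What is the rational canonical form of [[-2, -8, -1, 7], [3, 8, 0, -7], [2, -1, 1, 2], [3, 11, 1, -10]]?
R = [[0, 0, 0, 9], [1, 0, 0, 3], [0, 1, 0, 0], [0, 0, 1, -3]]

The invariant factors of A (the non-unit diagonal entries of the Smith normal form of xI - A over ℚ[x]) are (x + 3)(x^3 - 3), each dividing the next. The characteristic polynomial is their product, (x + 3)(x^3 - 3).

The rational canonical form is the block-diagonal matrix of companion matrices C(f_i):
R = [[0, 0, 0, 9], [1, 0, 0, 3], [0, 1, 0, 0], [0, 0, 1, -3]].

Note the characteristic polynomial does not split into linear factors over ℚ, so A has no Jordan form over ℚ; the rational canonical form exists over any field.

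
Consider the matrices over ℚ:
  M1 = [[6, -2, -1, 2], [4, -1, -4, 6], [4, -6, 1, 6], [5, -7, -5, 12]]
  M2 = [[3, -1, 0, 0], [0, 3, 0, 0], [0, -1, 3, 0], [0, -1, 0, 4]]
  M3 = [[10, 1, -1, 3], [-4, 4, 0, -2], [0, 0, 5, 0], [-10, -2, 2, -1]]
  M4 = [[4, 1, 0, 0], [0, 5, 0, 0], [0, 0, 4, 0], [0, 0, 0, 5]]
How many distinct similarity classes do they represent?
Characteristic polynomials: χ_{M1} = (x - 5)^2(x - 4)^2, χ_{M2} = (x - 4)(x - 3)^3, χ_{M3} = (x - 5)^2(x - 4)^2, χ_{M4} = (x - 5)^2(x - 4)^2.

{M1, M3}: invariant factors x - 5, (x - 5)(x - 4)^2.

{M2}: invariant factors x - 3, (x - 4)(x - 3)^2.

{M4}: invariant factors (x - 5)(x - 4), (x - 5)(x - 4).

Matrices are similar if and only if their invariant-factor lists agree; the partition into similarity classes is {M1, M3}, {M2}, {M4}.

3 classes: {M1, M3}, {M2}, {M4}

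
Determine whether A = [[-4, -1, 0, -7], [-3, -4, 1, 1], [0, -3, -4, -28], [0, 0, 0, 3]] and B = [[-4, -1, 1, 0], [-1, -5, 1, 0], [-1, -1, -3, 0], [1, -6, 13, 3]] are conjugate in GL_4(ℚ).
Two matrices over a field are similar if and only if they have the same invariant factors.

Both A and B have characteristic polynomial (x - 3)(x + 4)^3 and minimal polynomial (x - 3)(x + 4)^3. Computing further, both have invariant factors (x - 3)(x + 4)^3. Hence A and B are similar.

Yes.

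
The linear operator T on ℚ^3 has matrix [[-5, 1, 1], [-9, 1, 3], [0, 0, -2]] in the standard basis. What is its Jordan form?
The characteristic polynomial is det(xI - A) = (x + 2)^3, so the eigenvalues are -2 (algebraic multiplicity 3).

For λ = -2: rank(A + 2I) = 1, rank((A + 2I)^2) = 0. The eigenspace has dimension 3 - 1 = 2, so there are 2 Jordan blocks; the rank sequence gives block sizes [2, 1].

Assembling the blocks gives the Jordan form J above.

J = [[-2, 1, 0], [0, -2, 0], [0, 0, -2]]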